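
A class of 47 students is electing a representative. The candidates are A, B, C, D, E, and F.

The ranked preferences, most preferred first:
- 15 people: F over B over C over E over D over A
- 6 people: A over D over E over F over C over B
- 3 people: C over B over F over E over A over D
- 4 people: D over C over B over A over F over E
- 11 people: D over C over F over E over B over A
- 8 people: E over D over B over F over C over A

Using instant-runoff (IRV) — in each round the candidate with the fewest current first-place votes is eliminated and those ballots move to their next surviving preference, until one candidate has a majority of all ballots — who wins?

Round 1: A 6, B 0, C 3, D 15, E 8, F 15. B eliminated.
Round 2: A 6, C 3, D 15, E 8, F 15. C eliminated.
Round 3: A 6, D 15, E 8, F 18. A eliminated.
Round 4: D 21, E 8, F 18. E eliminated.
Round 5: D 29, F 18. D has a majority (≥24).

D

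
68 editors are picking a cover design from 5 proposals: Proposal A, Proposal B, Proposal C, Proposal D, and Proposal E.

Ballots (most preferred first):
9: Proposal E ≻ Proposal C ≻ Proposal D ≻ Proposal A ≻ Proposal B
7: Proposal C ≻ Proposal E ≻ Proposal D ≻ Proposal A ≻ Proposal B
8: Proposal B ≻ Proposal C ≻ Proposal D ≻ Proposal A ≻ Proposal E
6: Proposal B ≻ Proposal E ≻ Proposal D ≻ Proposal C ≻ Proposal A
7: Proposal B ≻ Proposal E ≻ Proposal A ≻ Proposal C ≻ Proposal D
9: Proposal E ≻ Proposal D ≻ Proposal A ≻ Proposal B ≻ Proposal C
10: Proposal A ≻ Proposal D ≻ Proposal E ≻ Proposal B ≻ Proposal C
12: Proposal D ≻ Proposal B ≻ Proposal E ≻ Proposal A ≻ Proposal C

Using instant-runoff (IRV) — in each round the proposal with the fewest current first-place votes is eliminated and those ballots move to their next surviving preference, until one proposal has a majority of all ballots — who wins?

Round 1: Proposal A 10, Proposal B 21, Proposal C 7, Proposal D 12, Proposal E 18. Proposal C eliminated.
Round 2: Proposal A 10, Proposal B 21, Proposal D 12, Proposal E 25. Proposal A eliminated.
Round 3: Proposal B 21, Proposal D 22, Proposal E 25. Proposal B eliminated.
Round 4: Proposal D 30, Proposal E 38. Proposal E has a majority (≥35).

Proposal E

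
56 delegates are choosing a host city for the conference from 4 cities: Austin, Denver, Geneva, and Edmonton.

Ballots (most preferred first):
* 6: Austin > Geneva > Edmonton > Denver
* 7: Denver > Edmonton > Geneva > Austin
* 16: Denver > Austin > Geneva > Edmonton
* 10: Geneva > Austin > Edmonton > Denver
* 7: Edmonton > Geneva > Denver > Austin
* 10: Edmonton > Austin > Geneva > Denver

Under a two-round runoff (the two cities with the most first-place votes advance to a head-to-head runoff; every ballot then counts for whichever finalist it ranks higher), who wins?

Round 1 first-place votes: Austin 6, Denver 23, Geneva 10, Edmonton 17. Denver and Edmonton advance.
Runoff: Denver is ranked above Edmonton on 23 ballots, Edmonton above Denver on 33.

Edmonton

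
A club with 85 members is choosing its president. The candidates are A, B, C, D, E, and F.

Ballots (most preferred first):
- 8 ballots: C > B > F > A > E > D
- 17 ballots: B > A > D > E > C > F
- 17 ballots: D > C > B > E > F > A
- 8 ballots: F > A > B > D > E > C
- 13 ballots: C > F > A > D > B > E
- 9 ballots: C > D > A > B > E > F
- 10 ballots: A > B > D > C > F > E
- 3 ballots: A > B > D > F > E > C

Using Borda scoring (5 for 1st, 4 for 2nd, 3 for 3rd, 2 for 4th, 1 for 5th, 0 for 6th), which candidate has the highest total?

B

A: 8×2 + 17×4 + 17×0 + 8×4 + 13×3 + 9×3 + 10×5 + 3×5 = 247
B: 8×4 + 17×5 + 17×3 + 8×3 + 13×1 + 9×2 + 10×4 + 3×4 = 275
C: 8×5 + 17×1 + 17×4 + 8×0 + 13×5 + 9×5 + 10×2 + 3×0 = 255
D: 8×0 + 17×3 + 17×5 + 8×2 + 13×2 + 9×4 + 10×3 + 3×3 = 253
E: 8×1 + 17×2 + 17×2 + 8×1 + 13×0 + 9×1 + 10×0 + 3×1 = 96
F: 8×3 + 17×0 + 17×1 + 8×5 + 13×4 + 9×0 + 10×1 + 3×2 = 149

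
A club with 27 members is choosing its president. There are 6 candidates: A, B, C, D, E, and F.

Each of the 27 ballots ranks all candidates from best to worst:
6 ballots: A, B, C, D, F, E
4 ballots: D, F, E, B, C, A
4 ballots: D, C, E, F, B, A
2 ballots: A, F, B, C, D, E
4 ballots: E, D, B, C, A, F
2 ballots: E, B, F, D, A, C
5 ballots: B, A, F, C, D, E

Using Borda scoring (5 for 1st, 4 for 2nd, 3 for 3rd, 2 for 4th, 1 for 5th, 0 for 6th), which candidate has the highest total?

A: 6×5 + 4×0 + 4×0 + 2×5 + 4×1 + 2×1 + 5×4 = 66
B: 6×4 + 4×2 + 4×1 + 2×3 + 4×3 + 2×4 + 5×5 = 87
C: 6×3 + 4×1 + 4×4 + 2×2 + 4×2 + 2×0 + 5×2 = 60
D: 6×2 + 4×5 + 4×5 + 2×1 + 4×4 + 2×2 + 5×1 = 79
E: 6×0 + 4×3 + 4×3 + 2×0 + 4×5 + 2×5 + 5×0 = 54
F: 6×1 + 4×4 + 4×2 + 2×4 + 4×0 + 2×3 + 5×3 = 59

B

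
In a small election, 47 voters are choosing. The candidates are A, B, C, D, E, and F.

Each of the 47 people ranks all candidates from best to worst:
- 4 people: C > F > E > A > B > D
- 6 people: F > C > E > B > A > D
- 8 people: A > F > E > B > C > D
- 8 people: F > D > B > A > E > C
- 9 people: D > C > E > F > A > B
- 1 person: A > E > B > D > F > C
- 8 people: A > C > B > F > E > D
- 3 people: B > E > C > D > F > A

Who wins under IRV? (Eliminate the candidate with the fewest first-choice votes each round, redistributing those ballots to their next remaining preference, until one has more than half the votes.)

Round 1: A 17, B 3, C 4, D 9, E 0, F 14. E eliminated.
Round 2: A 17, B 3, C 4, D 9, F 14. B eliminated.
Round 3: A 17, C 7, D 9, F 14. C eliminated.
Round 4: A 17, D 12, F 18. D eliminated.
Round 5: A 17, F 30. F has a majority (≥24).

F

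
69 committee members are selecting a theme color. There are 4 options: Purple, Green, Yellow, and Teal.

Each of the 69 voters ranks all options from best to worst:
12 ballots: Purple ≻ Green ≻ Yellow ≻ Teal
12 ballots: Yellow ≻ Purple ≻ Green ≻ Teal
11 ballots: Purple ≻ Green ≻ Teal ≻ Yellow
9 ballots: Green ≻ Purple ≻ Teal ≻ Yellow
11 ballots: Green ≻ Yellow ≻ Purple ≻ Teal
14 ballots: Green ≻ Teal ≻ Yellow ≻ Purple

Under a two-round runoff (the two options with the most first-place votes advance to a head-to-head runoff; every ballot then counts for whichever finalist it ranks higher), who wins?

Round 1 first-place votes: Purple 23, Green 34, Yellow 12, Teal 0. Green and Purple advance.
Runoff: Green is ranked above Purple on 34 ballots, Purple above Green on 35.

Purple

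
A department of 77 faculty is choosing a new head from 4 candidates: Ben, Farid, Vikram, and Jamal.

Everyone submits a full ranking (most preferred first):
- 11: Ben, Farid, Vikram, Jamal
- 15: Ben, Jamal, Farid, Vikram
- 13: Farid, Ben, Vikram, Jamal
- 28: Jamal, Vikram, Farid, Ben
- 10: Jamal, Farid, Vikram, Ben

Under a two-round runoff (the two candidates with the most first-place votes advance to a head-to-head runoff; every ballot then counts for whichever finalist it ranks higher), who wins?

Round 1 first-place votes: Ben 26, Farid 13, Vikram 0, Jamal 38. Jamal and Ben advance.
Runoff: Jamal is ranked above Ben on 38 ballots, Ben above Jamal on 39.

Ben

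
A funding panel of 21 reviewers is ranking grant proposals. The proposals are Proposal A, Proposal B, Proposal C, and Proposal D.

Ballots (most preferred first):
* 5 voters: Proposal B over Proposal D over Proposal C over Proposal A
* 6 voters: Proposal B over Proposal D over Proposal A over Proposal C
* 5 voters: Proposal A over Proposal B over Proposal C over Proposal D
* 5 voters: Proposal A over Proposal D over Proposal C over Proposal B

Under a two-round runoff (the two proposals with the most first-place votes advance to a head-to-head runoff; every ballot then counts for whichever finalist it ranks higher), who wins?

Round 1 first-place votes: Proposal A 10, Proposal B 11, Proposal C 0, Proposal D 0. Proposal B and Proposal A advance.
Runoff: Proposal B is ranked above Proposal A on 11 ballots, Proposal A above Proposal B on 10.

Proposal B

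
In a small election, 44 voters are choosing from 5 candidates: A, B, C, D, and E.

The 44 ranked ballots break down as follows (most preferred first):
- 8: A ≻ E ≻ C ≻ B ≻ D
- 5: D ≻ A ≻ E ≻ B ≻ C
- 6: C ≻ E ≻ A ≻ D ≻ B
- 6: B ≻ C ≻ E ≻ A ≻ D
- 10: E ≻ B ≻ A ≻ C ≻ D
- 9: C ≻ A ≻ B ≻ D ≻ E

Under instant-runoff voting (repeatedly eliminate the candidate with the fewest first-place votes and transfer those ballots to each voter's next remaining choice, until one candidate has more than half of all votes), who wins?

A

Round 1: A 8, B 6, C 15, D 5, E 10. D eliminated.
Round 2: A 13, B 6, C 15, E 10. B eliminated.
Round 3: A 13, C 21, E 10. E eliminated.
Round 4: A 23, C 21. A has a majority (≥23).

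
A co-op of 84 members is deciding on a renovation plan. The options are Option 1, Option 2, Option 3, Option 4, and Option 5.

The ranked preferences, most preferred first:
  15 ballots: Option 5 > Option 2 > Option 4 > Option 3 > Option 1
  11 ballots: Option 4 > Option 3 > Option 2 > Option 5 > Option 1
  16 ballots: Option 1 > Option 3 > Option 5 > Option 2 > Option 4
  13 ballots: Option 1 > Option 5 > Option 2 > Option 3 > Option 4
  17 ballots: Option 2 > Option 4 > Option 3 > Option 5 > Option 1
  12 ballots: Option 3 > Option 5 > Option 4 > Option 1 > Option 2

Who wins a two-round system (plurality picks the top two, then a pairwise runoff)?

Option 2

Round 1 first-place votes: Option 1 29, Option 2 17, Option 3 12, Option 4 11, Option 5 15. Option 1 and Option 2 advance.
Runoff: Option 1 is ranked above Option 2 on 41 ballots, Option 2 above Option 1 on 43.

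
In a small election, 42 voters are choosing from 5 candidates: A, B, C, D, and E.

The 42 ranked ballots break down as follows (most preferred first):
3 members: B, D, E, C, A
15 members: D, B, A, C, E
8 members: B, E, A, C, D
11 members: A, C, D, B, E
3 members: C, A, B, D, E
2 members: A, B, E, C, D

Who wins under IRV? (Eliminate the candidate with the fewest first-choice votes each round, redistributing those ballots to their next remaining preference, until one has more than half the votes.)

Round 1: A 13, B 11, C 3, D 15, E 0. E eliminated.
Round 2: A 13, B 11, C 3, D 15. C eliminated.
Round 3: A 16, B 11, D 15. B eliminated.
Round 4: A 24, D 18. A has a majority (≥22).

A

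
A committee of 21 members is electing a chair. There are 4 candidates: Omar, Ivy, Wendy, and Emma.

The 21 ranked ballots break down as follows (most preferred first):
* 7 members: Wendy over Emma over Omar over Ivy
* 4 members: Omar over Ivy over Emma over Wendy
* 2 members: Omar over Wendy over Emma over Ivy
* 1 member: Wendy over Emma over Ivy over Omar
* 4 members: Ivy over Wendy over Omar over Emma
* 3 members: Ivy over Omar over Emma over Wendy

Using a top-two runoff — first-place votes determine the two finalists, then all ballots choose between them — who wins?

Ivy

Round 1 first-place votes: Omar 6, Ivy 7, Wendy 8, Emma 0. Wendy and Ivy advance.
Runoff: Wendy is ranked above Ivy on 10 ballots, Ivy above Wendy on 11.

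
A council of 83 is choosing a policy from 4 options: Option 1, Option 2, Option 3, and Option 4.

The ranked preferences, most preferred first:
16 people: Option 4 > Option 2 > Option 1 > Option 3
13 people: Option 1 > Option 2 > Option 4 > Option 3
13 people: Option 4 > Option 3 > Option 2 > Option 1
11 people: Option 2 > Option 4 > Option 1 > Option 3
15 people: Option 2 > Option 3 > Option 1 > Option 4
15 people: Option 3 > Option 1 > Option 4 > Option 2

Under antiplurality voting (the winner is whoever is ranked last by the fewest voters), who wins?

Option 1

Last-place votes: Option 1 13, Option 2 15, Option 3 40, Option 4 15.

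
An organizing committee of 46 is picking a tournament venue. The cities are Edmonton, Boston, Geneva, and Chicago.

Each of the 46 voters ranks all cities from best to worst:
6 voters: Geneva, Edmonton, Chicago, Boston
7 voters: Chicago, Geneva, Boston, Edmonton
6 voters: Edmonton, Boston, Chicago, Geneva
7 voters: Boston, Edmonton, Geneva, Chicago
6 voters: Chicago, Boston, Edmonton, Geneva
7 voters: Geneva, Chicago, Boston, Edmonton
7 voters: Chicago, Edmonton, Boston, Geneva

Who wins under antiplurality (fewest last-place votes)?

Last-place votes: Edmonton 14, Boston 6, Geneva 19, Chicago 7.

Boston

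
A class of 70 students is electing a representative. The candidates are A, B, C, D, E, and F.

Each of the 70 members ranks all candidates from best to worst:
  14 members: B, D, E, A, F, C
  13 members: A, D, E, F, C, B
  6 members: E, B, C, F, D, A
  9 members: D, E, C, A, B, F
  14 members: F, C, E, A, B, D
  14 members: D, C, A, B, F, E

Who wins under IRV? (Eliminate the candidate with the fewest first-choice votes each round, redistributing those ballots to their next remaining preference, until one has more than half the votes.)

D

Round 1: A 13, B 14, C 0, D 23, E 6, F 14. C eliminated.
Round 2: A 13, B 14, D 23, E 6, F 14. E eliminated.
Round 3: A 13, B 20, D 23, F 14. A eliminated.
Round 4: B 20, D 36, F 14. D has a majority (≥36).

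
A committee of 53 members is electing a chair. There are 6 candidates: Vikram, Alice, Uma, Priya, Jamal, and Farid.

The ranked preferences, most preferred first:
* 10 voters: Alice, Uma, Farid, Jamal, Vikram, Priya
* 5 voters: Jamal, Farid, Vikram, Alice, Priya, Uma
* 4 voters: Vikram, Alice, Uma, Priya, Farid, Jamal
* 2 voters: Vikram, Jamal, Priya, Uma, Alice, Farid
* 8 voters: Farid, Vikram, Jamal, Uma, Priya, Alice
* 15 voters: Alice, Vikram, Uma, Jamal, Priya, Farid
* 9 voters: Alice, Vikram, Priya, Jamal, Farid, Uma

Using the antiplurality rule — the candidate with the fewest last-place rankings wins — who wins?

Last-place votes: Vikram 0, Alice 8, Uma 14, Priya 10, Jamal 4, Farid 17.

Vikram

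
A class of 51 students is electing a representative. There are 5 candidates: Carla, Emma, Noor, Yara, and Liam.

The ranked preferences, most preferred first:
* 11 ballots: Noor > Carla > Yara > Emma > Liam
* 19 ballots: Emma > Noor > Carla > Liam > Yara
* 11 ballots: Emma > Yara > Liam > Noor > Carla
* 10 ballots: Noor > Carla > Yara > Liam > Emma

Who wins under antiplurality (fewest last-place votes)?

Last-place votes: Carla 11, Emma 10, Noor 0, Yara 19, Liam 11.

Noor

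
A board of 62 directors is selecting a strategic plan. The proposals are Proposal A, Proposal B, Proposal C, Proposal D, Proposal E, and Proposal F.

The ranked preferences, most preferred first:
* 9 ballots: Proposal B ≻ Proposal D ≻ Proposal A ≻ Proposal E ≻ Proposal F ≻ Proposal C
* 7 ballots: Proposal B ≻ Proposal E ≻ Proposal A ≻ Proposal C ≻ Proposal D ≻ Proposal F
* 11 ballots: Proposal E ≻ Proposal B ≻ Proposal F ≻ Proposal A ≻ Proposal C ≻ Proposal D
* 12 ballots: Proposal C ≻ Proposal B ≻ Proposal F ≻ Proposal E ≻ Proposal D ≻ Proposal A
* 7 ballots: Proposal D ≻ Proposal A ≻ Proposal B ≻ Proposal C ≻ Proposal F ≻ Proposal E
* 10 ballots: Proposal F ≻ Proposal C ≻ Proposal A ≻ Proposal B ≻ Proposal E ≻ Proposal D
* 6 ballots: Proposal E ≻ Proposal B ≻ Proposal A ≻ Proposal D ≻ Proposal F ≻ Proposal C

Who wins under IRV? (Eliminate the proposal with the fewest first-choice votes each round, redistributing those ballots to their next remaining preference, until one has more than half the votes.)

Round 1: Proposal A 0, Proposal B 16, Proposal C 12, Proposal D 7, Proposal E 17, Proposal F 10. Proposal A eliminated.
Round 2: Proposal B 16, Proposal C 12, Proposal D 7, Proposal E 17, Proposal F 10. Proposal D eliminated.
Round 3: Proposal B 23, Proposal C 12, Proposal E 17, Proposal F 10. Proposal F eliminated.
Round 4: Proposal B 23, Proposal C 22, Proposal E 17. Proposal E eliminated.
Round 5: Proposal B 40, Proposal C 22. Proposal B has a majority (≥32).

Proposal B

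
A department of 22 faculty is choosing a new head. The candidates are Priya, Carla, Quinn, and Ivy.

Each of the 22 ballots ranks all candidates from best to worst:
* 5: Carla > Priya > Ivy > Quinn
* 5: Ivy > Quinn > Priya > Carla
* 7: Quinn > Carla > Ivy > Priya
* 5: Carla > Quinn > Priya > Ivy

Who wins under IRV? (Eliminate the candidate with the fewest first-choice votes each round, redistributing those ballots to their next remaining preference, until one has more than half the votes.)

Round 1: Priya 0, Carla 10, Quinn 7, Ivy 5. Priya eliminated.
Round 2: Carla 10, Quinn 7, Ivy 5. Ivy eliminated.
Round 3: Carla 10, Quinn 12. Quinn has a majority (≥12).

Quinn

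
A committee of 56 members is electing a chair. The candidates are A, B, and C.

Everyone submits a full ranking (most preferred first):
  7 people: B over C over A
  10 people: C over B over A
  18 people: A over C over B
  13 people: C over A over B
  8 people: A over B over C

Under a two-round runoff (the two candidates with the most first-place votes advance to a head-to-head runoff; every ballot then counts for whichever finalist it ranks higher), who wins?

Round 1 first-place votes: A 26, B 7, C 23. A and C advance.
Runoff: A is ranked above C on 26 ballots, C above A on 30.

C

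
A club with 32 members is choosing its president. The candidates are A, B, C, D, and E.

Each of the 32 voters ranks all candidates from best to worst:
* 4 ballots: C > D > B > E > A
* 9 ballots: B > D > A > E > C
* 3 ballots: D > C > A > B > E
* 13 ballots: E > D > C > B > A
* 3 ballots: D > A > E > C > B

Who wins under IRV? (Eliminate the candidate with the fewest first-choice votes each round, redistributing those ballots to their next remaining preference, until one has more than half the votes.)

D

Round 1: A 0, B 9, C 4, D 6, E 13. A eliminated.
Round 2: B 9, C 4, D 6, E 13. C eliminated.
Round 3: B 9, D 10, E 13. B eliminated.
Round 4: D 19, E 13. D has a majority (≥17).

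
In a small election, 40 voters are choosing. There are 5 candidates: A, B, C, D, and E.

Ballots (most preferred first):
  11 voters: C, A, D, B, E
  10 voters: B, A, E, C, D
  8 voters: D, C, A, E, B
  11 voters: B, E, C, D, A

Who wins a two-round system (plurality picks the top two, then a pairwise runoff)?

B

Round 1 first-place votes: A 0, B 21, C 11, D 8, E 0. B and C advance.
Runoff: B is ranked above C on 21 ballots, C above B on 19.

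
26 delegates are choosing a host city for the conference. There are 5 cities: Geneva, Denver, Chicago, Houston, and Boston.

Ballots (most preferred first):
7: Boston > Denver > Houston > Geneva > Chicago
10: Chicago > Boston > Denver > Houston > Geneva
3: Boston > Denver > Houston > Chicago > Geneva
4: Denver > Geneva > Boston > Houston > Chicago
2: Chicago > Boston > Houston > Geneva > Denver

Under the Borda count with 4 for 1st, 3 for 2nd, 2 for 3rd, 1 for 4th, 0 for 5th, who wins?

Boston

Geneva: 7×1 + 10×0 + 3×0 + 4×3 + 2×1 = 21
Denver: 7×3 + 10×2 + 3×3 + 4×4 + 2×0 = 66
Chicago: 7×0 + 10×4 + 3×1 + 4×0 + 2×4 = 51
Houston: 7×2 + 10×1 + 3×2 + 4×1 + 2×2 = 38
Boston: 7×4 + 10×3 + 3×4 + 4×2 + 2×3 = 84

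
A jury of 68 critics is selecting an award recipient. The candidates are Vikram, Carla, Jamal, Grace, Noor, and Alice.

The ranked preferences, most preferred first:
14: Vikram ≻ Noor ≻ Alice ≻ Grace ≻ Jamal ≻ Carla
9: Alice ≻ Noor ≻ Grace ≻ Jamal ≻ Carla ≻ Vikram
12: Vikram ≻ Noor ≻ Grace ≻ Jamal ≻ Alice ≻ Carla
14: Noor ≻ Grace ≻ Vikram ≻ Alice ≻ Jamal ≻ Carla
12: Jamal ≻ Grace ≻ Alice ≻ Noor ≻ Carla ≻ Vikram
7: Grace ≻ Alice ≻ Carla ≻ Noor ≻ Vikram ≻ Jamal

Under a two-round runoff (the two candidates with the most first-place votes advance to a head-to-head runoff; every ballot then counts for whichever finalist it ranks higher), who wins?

Round 1 first-place votes: Vikram 26, Carla 0, Jamal 12, Grace 7, Noor 14, Alice 9. Vikram and Noor advance.
Runoff: Vikram is ranked above Noor on 26 ballots, Noor above Vikram on 42.

Noor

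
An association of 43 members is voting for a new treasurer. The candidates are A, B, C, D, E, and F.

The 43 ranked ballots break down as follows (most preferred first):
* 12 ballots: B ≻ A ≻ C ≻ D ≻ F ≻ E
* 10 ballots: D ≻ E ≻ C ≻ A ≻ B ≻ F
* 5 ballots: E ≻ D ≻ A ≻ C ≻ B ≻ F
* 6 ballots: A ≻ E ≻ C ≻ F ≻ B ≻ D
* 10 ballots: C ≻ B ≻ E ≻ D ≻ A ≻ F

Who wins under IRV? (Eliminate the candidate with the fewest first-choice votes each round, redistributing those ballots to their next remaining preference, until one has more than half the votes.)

C

Round 1: A 6, B 12, C 10, D 10, E 5, F 0. F eliminated.
Round 2: A 6, B 12, C 10, D 10, E 5. E eliminated.
Round 3: A 6, B 12, C 10, D 15. A eliminated.
Round 4: B 12, C 16, D 15. B eliminated.
Round 5: C 28, D 15. C has a majority (≥22).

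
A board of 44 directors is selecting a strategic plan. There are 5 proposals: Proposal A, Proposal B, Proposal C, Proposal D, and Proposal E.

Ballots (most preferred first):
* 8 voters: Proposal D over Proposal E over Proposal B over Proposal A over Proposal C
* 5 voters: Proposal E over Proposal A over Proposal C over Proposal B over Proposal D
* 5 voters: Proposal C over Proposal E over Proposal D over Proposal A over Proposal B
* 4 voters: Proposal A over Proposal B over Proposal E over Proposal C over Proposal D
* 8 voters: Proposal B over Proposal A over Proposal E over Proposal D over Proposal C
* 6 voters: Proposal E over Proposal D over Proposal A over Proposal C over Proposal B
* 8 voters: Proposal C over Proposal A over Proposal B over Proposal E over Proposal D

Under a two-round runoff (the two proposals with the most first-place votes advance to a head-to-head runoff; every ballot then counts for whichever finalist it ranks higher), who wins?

Round 1 first-place votes: Proposal A 4, Proposal B 8, Proposal C 13, Proposal D 8, Proposal E 11. Proposal C and Proposal E advance.
Runoff: Proposal C is ranked above Proposal E on 13 ballots, Proposal E above Proposal C on 31.

Proposal E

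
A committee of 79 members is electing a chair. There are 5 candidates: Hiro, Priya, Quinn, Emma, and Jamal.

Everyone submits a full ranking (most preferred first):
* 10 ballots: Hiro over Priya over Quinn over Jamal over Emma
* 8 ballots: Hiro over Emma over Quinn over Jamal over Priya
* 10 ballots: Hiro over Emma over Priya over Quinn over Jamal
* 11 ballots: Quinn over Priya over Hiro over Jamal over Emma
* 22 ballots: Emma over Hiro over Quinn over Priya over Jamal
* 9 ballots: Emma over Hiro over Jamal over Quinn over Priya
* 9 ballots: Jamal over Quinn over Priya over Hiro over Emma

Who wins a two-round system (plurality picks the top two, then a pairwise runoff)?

Hiro

Round 1 first-place votes: Hiro 28, Priya 0, Quinn 11, Emma 31, Jamal 9. Emma and Hiro advance.
Runoff: Emma is ranked above Hiro on 31 ballots, Hiro above Emma on 48.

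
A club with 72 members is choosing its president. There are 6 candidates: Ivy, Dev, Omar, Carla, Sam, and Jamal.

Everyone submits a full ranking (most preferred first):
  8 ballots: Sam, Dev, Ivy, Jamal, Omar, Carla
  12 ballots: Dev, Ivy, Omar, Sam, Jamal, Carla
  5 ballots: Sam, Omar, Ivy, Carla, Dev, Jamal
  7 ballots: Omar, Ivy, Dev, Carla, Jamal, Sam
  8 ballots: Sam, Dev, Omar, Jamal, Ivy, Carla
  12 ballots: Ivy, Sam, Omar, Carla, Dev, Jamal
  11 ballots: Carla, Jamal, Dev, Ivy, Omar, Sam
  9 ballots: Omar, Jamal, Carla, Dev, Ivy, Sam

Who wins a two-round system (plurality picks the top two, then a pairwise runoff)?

Omar

Round 1 first-place votes: Ivy 12, Dev 12, Omar 16, Carla 11, Sam 21, Jamal 0. Sam and Omar advance.
Runoff: Sam is ranked above Omar on 33 ballots, Omar above Sam on 39.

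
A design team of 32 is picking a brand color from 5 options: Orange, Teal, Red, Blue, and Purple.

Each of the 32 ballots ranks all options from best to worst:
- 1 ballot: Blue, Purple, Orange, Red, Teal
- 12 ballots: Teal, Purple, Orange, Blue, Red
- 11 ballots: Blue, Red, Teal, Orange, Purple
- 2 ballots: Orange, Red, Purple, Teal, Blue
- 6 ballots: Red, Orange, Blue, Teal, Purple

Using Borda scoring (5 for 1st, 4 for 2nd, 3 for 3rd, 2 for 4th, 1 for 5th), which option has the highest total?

Orange: 1×3 + 12×3 + 11×2 + 2×5 + 6×4 = 95
Teal: 1×1 + 12×5 + 11×3 + 2×2 + 6×2 = 110
Red: 1×2 + 12×1 + 11×4 + 2×4 + 6×5 = 96
Blue: 1×5 + 12×2 + 11×5 + 2×1 + 6×3 = 104
Purple: 1×4 + 12×4 + 11×1 + 2×3 + 6×1 = 75

Teal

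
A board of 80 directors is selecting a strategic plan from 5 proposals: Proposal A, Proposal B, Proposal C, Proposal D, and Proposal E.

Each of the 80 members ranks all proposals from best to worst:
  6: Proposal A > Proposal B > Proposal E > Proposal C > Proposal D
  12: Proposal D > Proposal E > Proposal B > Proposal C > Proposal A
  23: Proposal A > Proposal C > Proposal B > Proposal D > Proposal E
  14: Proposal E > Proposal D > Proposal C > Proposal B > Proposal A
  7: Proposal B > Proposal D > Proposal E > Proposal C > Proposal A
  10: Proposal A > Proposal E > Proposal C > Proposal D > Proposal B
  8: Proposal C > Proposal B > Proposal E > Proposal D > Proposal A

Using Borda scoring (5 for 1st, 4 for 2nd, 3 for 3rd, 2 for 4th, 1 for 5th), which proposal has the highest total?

Proposal A: 6×5 + 12×1 + 23×5 + 14×1 + 7×1 + 10×5 + 8×1 = 236
Proposal B: 6×4 + 12×3 + 23×3 + 14×2 + 7×5 + 10×1 + 8×4 = 234
Proposal C: 6×2 + 12×2 + 23×4 + 14×3 + 7×2 + 10×3 + 8×5 = 254
Proposal D: 6×1 + 12×5 + 23×2 + 14×4 + 7×4 + 10×2 + 8×2 = 232
Proposal E: 6×3 + 12×4 + 23×1 + 14×5 + 7×3 + 10×4 + 8×3 = 244

Proposal C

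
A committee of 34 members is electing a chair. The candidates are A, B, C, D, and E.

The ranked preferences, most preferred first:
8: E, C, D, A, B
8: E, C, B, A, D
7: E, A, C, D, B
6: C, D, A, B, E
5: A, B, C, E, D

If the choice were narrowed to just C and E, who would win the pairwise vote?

E

C is ranked above E on 11 ballots; E above C on 23.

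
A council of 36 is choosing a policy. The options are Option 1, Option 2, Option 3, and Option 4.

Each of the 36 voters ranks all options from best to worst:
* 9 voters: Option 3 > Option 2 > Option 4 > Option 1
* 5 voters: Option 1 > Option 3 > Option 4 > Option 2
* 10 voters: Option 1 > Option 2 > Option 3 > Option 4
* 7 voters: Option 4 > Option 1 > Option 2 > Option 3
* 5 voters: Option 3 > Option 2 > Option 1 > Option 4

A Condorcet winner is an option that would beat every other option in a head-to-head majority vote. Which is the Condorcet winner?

Option 1 vs Option 2: 22–14
Option 1 vs Option 3: 22–14
Option 1 vs Option 4: 20–16
Option 1 beats every other option.

Option 1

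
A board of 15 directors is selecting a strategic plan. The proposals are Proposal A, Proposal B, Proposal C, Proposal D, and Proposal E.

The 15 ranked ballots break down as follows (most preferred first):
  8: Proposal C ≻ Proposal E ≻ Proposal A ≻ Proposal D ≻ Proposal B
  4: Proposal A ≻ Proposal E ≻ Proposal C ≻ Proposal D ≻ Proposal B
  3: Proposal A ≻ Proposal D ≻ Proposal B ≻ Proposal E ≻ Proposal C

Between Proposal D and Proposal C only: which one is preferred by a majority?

Proposal D is ranked above Proposal C on 3 ballots; Proposal C above Proposal D on 12.

Proposal C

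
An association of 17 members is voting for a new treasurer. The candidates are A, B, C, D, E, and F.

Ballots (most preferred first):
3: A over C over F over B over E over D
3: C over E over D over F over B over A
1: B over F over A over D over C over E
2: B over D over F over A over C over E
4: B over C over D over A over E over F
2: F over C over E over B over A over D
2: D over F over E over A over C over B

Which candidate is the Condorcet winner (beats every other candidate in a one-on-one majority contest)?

C vs A: 9–8
C vs B: 10–7
C vs D: 12–5
C vs E: 15–2
C vs F: 10–7
C beats every other candidate.

C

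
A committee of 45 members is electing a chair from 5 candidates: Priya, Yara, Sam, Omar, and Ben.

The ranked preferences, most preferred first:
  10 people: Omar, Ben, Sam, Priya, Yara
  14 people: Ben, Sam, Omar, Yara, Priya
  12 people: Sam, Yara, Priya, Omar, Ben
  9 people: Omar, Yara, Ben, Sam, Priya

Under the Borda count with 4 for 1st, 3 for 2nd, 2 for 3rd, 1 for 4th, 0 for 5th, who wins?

Sam

Priya: 10×1 + 14×0 + 12×2 + 9×0 = 34
Yara: 10×0 + 14×1 + 12×3 + 9×3 = 77
Sam: 10×2 + 14×3 + 12×4 + 9×1 = 119
Omar: 10×4 + 14×2 + 12×1 + 9×4 = 116
Ben: 10×3 + 14×4 + 12×0 + 9×2 = 104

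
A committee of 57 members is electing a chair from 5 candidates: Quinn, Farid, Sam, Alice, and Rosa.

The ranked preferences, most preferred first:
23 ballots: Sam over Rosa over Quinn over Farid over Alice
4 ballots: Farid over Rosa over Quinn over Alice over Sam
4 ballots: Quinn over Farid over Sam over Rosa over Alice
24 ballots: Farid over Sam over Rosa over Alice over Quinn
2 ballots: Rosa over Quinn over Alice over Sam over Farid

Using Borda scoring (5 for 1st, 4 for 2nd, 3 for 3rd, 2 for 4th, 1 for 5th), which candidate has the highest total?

Quinn: 23×3 + 4×3 + 4×5 + 24×1 + 2×4 = 133
Farid: 23×2 + 4×5 + 4×4 + 24×5 + 2×1 = 204
Sam: 23×5 + 4×1 + 4×3 + 24×4 + 2×2 = 231
Alice: 23×1 + 4×2 + 4×1 + 24×2 + 2×3 = 89
Rosa: 23×4 + 4×4 + 4×2 + 24×3 + 2×5 = 198

Sam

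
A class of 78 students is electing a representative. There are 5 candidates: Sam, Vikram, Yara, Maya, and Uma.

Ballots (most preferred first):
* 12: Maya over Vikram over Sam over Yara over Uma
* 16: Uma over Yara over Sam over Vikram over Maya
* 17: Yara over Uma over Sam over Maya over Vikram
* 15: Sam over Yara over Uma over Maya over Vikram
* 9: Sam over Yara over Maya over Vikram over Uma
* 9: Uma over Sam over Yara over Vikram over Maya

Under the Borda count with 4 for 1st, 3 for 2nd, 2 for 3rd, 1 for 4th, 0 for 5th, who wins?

Sam: 12×2 + 16×2 + 17×2 + 15×4 + 9×4 + 9×3 = 213
Vikram: 12×3 + 16×1 + 17×0 + 15×0 + 9×1 + 9×1 = 70
Yara: 12×1 + 16×3 + 17×4 + 15×3 + 9×3 + 9×2 = 218
Maya: 12×4 + 16×0 + 17×1 + 15×1 + 9×2 + 9×0 = 98
Uma: 12×0 + 16×4 + 17×3 + 15×2 + 9×0 + 9×4 = 181

Yara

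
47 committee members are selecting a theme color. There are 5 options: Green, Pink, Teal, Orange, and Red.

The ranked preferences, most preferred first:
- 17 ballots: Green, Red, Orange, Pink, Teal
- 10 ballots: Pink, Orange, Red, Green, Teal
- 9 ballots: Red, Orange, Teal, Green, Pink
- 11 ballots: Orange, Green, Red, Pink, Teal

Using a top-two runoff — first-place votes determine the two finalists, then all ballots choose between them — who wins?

Orange

Round 1 first-place votes: Green 17, Pink 10, Teal 0, Orange 11, Red 9. Green and Orange advance.
Runoff: Green is ranked above Orange on 17 ballots, Orange above Green on 30.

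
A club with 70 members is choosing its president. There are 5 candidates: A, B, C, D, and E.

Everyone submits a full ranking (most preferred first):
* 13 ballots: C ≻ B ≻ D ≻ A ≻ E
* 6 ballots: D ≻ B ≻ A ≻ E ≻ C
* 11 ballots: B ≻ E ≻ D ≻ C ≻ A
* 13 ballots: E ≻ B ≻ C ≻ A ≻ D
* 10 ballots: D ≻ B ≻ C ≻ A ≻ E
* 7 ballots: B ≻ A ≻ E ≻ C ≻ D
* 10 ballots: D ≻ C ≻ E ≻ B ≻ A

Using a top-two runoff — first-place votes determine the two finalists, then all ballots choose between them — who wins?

Round 1 first-place votes: A 0, B 18, C 13, D 26, E 13. D and B advance.
Runoff: D is ranked above B on 26 ballots, B above D on 44.

B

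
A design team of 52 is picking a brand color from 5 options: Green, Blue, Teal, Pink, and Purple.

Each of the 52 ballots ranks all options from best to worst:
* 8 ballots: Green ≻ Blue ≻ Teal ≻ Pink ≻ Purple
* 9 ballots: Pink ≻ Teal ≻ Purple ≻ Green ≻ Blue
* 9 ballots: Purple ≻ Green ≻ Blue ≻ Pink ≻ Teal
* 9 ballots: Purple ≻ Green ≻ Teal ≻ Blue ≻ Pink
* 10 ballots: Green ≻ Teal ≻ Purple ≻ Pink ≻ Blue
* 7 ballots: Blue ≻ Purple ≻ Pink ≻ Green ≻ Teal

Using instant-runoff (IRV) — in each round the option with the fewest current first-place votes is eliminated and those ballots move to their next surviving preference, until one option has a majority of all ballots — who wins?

Purple

Round 1: Green 18, Blue 7, Teal 0, Pink 9, Purple 18. Teal eliminated.
Round 2: Green 18, Blue 7, Pink 9, Purple 18. Blue eliminated.
Round 3: Green 18, Pink 9, Purple 25. Pink eliminated.
Round 4: Green 18, Purple 34. Purple has a majority (≥27).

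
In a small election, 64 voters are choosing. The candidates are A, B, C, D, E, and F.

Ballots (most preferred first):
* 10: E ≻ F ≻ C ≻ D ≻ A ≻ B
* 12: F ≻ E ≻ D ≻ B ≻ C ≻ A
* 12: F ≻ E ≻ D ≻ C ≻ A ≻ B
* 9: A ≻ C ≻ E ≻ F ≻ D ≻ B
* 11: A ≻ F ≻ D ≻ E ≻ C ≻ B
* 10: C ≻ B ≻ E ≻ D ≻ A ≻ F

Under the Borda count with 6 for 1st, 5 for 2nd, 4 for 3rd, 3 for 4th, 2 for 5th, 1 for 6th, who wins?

A: 10×2 + 12×1 + 12×2 + 9×6 + 11×6 + 10×2 = 196
B: 10×1 + 12×3 + 12×1 + 9×1 + 11×1 + 10×5 = 128
C: 10×4 + 12×2 + 12×3 + 9×5 + 11×2 + 10×6 = 227
D: 10×3 + 12×4 + 12×4 + 9×2 + 11×4 + 10×3 = 218
E: 10×6 + 12×5 + 12×5 + 9×4 + 11×3 + 10×4 = 289
F: 10×5 + 12×6 + 12×6 + 9×3 + 11×5 + 10×1 = 286

E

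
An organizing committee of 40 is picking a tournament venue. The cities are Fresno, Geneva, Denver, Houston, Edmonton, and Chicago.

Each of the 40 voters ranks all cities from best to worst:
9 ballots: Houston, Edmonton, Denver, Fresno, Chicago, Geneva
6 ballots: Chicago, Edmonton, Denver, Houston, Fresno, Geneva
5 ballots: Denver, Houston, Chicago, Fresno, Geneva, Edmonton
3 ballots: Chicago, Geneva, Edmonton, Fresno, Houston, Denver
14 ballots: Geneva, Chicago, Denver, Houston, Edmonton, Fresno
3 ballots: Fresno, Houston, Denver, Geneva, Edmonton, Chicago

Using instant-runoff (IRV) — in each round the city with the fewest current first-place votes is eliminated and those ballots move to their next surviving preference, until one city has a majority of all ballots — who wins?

Houston

Round 1: Fresno 3, Geneva 14, Denver 5, Houston 9, Edmonton 0, Chicago 9. Edmonton eliminated.
Round 2: Fresno 3, Geneva 14, Denver 5, Houston 9, Chicago 9. Fresno eliminated.
Round 3: Geneva 14, Denver 5, Houston 12, Chicago 9. Denver eliminated.
Round 4: Geneva 14, Houston 17, Chicago 9. Chicago eliminated.
Round 5: Geneva 17, Houston 23. Houston has a majority (≥21).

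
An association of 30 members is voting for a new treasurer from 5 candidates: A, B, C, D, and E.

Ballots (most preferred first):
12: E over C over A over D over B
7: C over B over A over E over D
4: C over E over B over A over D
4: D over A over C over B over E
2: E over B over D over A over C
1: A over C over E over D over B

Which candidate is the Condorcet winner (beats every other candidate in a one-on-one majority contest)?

C vs A: 23–7
C vs B: 28–2
C vs D: 24–6
C vs E: 16–14
C beats every other candidate.

C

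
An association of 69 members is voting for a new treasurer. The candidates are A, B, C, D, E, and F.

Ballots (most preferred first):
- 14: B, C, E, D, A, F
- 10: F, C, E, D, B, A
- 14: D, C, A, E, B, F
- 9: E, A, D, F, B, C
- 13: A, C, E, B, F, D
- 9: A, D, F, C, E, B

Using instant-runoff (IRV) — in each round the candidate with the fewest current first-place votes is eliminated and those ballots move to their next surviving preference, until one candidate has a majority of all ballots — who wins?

D

Round 1: A 22, B 14, C 0, D 14, E 9, F 10. C eliminated.
Round 2: A 22, B 14, D 14, E 9, F 10. E eliminated.
Round 3: A 31, B 14, D 14, F 10. F eliminated.
Round 4: A 31, B 14, D 24. B eliminated.
Round 5: A 31, D 38. D has a majority (≥35).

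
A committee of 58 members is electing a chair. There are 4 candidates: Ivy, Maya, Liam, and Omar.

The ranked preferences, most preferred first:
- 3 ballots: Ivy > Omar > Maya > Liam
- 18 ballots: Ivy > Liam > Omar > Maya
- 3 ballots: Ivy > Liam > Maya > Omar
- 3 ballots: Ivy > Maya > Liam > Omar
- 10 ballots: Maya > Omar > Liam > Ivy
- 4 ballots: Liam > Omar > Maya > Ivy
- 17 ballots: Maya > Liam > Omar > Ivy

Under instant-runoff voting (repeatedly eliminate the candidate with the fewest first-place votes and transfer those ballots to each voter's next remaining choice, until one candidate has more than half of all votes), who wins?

Maya

Round 1: Ivy 27, Maya 27, Liam 4, Omar 0. Omar eliminated.
Round 2: Ivy 27, Maya 27, Liam 4. Liam eliminated.
Round 3: Ivy 27, Maya 31. Maya has a majority (≥30).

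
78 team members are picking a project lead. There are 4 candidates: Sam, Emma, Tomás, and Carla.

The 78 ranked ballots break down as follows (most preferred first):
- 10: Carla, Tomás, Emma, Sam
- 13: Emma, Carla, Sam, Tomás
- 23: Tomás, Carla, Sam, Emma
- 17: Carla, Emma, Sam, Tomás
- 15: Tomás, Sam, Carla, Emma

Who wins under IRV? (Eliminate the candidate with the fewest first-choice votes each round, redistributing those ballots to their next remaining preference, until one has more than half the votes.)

Carla

Round 1: Sam 0, Emma 13, Tomás 38, Carla 27. Sam eliminated.
Round 2: Emma 13, Tomás 38, Carla 27. Emma eliminated.
Round 3: Tomás 38, Carla 40. Carla has a majority (≥40).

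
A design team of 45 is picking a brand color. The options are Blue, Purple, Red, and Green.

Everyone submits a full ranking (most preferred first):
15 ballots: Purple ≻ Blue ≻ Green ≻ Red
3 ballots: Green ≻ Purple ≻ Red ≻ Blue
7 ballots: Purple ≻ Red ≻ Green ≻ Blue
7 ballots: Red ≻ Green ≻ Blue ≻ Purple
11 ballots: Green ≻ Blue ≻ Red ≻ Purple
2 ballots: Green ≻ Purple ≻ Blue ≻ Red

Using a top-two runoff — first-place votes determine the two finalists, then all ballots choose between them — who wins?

Round 1 first-place votes: Blue 0, Purple 22, Red 7, Green 16. Purple and Green advance.
Runoff: Purple is ranked above Green on 22 ballots, Green above Purple on 23.

Green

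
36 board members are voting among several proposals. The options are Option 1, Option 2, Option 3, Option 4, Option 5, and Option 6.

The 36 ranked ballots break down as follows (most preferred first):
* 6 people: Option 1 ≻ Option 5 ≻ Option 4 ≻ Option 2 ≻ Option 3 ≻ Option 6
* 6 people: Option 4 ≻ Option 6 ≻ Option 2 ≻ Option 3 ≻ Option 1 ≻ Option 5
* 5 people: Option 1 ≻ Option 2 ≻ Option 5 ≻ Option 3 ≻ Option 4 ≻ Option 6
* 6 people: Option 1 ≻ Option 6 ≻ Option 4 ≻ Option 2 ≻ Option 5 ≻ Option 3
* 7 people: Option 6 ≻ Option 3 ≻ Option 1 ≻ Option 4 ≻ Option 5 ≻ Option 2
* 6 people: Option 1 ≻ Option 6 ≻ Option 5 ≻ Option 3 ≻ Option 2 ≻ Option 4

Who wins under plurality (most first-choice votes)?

First-place votes: Option 1 23, Option 2 0, Option 3 0, Option 4 6, Option 5 0, Option 6 7.

Option 1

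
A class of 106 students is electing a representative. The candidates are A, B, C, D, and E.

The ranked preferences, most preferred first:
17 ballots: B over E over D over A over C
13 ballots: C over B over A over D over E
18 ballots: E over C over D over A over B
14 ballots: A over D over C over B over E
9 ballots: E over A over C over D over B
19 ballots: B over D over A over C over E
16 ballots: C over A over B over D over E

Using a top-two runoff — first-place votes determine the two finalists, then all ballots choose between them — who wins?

Round 1 first-place votes: A 14, B 36, C 29, D 0, E 27. B and C advance.
Runoff: B is ranked above C on 36 ballots, C above B on 70.

C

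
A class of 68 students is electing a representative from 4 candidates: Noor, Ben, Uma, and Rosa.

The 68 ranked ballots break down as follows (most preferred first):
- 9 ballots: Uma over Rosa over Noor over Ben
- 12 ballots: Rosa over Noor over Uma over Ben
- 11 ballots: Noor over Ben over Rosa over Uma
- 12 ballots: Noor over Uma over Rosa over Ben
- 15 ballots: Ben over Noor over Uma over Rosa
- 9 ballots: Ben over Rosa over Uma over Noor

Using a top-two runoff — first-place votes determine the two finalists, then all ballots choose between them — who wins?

Round 1 first-place votes: Noor 23, Ben 24, Uma 9, Rosa 12. Ben and Noor advance.
Runoff: Ben is ranked above Noor on 24 ballots, Noor above Ben on 44.

Noor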